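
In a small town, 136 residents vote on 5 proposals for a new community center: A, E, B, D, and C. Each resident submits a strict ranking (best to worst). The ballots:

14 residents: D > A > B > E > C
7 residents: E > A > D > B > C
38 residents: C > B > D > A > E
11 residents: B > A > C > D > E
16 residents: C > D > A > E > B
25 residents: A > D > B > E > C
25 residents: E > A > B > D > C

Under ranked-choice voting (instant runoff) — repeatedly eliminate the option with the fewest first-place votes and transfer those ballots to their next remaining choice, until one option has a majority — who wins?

A

Round 1: A 25, E 32, B 11, D 14, C 54. Eliminate B.
Round 2: A 36, E 32, D 14, C 54. Eliminate D.
Round 3: A 50, E 32, C 54. Eliminate E.
Round 4: A 82, C 54. A has a majority.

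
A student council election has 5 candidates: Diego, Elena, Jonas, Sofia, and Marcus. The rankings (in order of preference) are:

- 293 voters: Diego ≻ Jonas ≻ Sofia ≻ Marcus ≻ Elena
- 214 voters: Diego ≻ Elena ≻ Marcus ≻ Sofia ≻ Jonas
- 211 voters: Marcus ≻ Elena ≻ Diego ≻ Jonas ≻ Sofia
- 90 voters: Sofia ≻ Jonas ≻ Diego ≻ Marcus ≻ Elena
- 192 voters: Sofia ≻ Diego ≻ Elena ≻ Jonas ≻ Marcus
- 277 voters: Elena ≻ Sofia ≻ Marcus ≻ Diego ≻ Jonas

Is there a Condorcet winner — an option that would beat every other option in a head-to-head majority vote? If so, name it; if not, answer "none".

Diego vs Elena: 789–488 for Diego.
Diego vs Jonas: 1187–90 for Diego.
Diego vs Sofia: 718–559 for Diego.
Diego vs Marcus: 789–488 for Diego.
Diego beats every other option head-to-head.

Diego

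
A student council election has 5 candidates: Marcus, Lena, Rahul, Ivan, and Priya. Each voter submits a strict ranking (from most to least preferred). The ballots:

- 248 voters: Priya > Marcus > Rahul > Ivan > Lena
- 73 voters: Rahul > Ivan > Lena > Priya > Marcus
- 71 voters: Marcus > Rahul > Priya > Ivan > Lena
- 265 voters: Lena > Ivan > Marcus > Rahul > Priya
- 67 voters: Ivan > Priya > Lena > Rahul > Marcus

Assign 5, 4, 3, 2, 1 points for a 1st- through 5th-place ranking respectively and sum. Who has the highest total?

Marcus: 248·4 + 73·1 + 71·5 + 265·3 + 67·1 = 2282
Lena: 248·1 + 73·3 + 71·1 + 265·5 + 67·3 = 2064
Rahul: 248·3 + 73·5 + 71·4 + 265·2 + 67·2 = 2057
Ivan: 248·2 + 73·4 + 71·2 + 265·4 + 67·5 = 2325
Priya: 248·5 + 73·2 + 71·3 + 265·1 + 67·4 = 2132
Ivan has the highest Borda score (2325).

Ivan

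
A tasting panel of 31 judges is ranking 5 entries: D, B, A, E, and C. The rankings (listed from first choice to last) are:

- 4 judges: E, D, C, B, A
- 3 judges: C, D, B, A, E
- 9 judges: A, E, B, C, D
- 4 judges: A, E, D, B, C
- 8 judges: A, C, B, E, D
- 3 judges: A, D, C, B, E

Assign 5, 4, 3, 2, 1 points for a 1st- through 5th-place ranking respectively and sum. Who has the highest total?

A

D: 4·4 + 3·4 + 9·1 + 4·3 + 8·1 + 3·4 = 69
B: 4·2 + 3·3 + 9·3 + 4·2 + 8·3 + 3·2 = 82
A: 4·1 + 3·2 + 9·5 + 4·5 + 8·5 + 3·5 = 130
E: 4·5 + 3·1 + 9·4 + 4·4 + 8·2 + 3·1 = 94
C: 4·3 + 3·5 + 9·2 + 4·1 + 8·4 + 3·3 = 90
A has the highest Borda score (130).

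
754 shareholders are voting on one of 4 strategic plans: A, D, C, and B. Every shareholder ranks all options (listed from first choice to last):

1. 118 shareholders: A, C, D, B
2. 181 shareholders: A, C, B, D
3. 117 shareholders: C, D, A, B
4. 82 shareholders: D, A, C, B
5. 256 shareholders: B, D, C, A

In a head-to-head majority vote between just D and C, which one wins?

C

Voters preferring D to C: 338; preferring C to D: 416.
C wins the head-to-head.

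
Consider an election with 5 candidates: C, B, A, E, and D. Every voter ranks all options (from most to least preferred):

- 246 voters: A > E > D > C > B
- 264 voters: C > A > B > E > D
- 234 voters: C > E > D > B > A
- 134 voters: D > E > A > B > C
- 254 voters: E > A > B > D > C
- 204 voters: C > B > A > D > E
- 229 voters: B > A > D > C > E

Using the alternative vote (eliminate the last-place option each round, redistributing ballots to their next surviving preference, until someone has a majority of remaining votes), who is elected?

A

Round 1: C 702, B 229, A 246, E 254, D 134. Eliminate D.
Round 2: C 702, B 229, A 246, E 388. Eliminate B.
Round 3: C 702, A 475, E 388. Eliminate E.
Round 4: C 702, A 863. A has a majority.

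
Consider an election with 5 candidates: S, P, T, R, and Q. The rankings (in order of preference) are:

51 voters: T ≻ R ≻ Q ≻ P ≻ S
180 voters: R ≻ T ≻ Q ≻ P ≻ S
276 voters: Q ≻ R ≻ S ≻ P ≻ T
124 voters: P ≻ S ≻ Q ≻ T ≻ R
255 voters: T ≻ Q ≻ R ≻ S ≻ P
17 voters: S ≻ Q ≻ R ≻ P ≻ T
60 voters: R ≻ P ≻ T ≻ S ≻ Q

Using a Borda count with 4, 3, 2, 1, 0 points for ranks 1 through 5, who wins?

Q

S: 51·0 + 180·0 + 276·2 + 124·3 + 255·1 + 17·4 + 60·1 = 1307
P: 51·1 + 180·1 + 276·1 + 124·4 + 255·0 + 17·1 + 60·3 = 1200
T: 51·4 + 180·3 + 276·0 + 124·1 + 255·4 + 17·0 + 60·2 = 2008
R: 51·3 + 180·4 + 276·3 + 124·0 + 255·2 + 17·2 + 60·4 = 2485
Q: 51·2 + 180·2 + 276·4 + 124·2 + 255·3 + 17·3 + 60·0 = 2630
Q has the highest Borda score (2630).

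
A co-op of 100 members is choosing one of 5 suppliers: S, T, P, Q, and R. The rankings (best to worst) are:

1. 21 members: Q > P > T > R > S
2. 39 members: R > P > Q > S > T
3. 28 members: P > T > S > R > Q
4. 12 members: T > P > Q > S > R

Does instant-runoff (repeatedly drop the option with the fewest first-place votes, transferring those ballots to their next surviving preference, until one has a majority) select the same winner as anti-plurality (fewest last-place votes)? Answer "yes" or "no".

yes

Instant-runoff — R1 S 0, T 12, P 28, Q 21, R 39 (S out); R2 T 12, P 28, Q 21, R 39 (T out); R3 P 40, Q 21, R 39 (Q out); R4 P 61, R 39 (P winner). Winner: P.
Anti-plurality — last-place votes: S 21, T 39, P 0, Q 28, R 12. Winner: P.
The two methods agree.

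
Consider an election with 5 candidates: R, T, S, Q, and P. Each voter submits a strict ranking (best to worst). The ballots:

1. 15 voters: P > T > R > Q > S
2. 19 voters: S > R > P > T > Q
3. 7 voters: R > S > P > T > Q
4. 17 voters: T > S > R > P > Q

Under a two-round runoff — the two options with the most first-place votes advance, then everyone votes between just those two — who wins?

Round 1 first-place votes: R 7, T 17, S 19, Q 0, P 15.
S and T advance.
Runoff: S is preferred to T by 26 voters; T by 32.
T wins the runoff.

T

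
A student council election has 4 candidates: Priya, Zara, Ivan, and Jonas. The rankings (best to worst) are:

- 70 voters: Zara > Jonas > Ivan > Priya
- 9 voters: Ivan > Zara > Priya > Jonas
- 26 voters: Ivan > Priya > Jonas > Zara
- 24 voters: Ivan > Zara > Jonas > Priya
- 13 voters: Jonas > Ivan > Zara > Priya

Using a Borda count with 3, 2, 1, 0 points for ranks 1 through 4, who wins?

Priya: 70·0 + 9·1 + 26·2 + 24·0 + 13·0 = 61
Zara: 70·3 + 9·2 + 26·0 + 24·2 + 13·1 = 289
Ivan: 70·1 + 9·3 + 26·3 + 24·3 + 13·2 = 273
Jonas: 70·2 + 9·0 + 26·1 + 24·1 + 13·3 = 229
Zara has the highest Borda score (289).

Zara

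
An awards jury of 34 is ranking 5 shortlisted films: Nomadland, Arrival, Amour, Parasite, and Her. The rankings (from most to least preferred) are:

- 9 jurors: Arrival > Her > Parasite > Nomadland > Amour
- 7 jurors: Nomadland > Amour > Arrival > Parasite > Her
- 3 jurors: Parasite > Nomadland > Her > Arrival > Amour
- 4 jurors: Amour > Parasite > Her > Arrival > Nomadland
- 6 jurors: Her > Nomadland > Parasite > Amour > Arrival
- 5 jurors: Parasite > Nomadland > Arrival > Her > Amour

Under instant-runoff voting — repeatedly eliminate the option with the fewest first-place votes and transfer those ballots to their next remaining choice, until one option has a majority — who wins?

Round 1: Nomadland 7, Arrival 9, Amour 4, Parasite 8, Her 6. Eliminate Amour.
Round 2: Nomadland 7, Arrival 9, Parasite 12, Her 6. Eliminate Her.
Round 3: Nomadland 13, Arrival 9, Parasite 12. Eliminate Arrival.
Round 4: Nomadland 13, Parasite 21. Parasite has a majority.

Parasite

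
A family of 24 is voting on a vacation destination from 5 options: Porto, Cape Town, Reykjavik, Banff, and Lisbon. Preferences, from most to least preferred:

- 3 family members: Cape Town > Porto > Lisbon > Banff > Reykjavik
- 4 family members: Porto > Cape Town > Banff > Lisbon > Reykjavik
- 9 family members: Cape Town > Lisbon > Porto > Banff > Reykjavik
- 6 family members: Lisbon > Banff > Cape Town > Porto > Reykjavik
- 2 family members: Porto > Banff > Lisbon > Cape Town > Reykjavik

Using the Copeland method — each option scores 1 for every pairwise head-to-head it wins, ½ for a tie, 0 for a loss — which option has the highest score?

Cape Town

Porto: beats Reykjavik and Banff; loses to Cape Town and Lisbon → score 2.
Cape Town: beats Porto, Reykjavik, Banff, and Lisbon → score 4.
Reykjavik: loses to Porto, Cape Town, Banff, and Lisbon → score 0.
Banff: beats Reykjavik; loses to Porto, Cape Town, and Lisbon → score 1.
Lisbon: beats Porto, Reykjavik, and Banff; loses to Cape Town → score 3.
Cape Town has the best pairwise record.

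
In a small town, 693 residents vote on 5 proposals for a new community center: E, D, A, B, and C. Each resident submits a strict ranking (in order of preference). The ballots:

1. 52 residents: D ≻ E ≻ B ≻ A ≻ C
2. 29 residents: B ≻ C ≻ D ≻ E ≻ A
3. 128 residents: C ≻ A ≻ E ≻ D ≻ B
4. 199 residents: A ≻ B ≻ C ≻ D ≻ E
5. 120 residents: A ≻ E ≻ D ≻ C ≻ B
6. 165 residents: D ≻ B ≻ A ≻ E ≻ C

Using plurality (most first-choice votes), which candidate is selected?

First-place votes: E 0, D 217, A 319, B 29, C 128.
A has the most first-place votes.

A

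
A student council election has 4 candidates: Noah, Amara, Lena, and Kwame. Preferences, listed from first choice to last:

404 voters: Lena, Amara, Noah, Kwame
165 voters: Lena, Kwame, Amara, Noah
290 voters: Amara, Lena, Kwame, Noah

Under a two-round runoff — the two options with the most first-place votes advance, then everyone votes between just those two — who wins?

Lena

Round 1 first-place votes: Noah 0, Amara 290, Lena 569, Kwame 0.
Lena and Amara advance.
Runoff: Lena is preferred to Amara by 569 voters; Amara by 290.
Lena wins the runoff.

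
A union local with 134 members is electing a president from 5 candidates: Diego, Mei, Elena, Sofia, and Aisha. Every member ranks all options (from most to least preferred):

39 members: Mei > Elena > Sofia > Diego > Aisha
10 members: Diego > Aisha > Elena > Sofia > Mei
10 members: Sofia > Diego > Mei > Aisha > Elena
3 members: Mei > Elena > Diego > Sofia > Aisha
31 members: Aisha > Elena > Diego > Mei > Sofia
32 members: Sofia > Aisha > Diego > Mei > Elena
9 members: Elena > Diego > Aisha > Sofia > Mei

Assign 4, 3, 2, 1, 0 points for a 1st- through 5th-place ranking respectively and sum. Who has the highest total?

Aisha

Diego: 39·1 + 10·4 + 10·3 + 3·2 + 31·2 + 32·2 + 9·3 = 268
Mei: 39·4 + 10·0 + 10·2 + 3·4 + 31·1 + 32·1 + 9·0 = 251
Elena: 39·3 + 10·2 + 10·0 + 3·3 + 31·3 + 32·0 + 9·4 = 275
Sofia: 39·2 + 10·1 + 10·4 + 3·1 + 31·0 + 32·4 + 9·1 = 268
Aisha: 39·0 + 10·3 + 10·1 + 3·0 + 31·4 + 32·3 + 9·2 = 278
Aisha has the highest Borda score (278).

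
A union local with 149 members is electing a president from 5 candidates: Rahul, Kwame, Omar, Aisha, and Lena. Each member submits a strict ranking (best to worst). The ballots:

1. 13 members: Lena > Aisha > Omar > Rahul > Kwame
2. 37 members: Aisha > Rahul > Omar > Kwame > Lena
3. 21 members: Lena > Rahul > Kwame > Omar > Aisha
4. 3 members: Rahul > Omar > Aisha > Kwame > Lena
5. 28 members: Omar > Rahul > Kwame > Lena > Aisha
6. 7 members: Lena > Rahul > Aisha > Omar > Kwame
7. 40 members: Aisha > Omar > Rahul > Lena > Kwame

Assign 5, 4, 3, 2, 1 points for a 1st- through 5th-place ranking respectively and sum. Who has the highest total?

Rahul: 13·2 + 37·4 + 21·4 + 3·5 + 28·4 + 7·4 + 40·3 = 533
Kwame: 13·1 + 37·2 + 21·3 + 3·2 + 28·3 + 7·1 + 40·1 = 287
Omar: 13·3 + 37·3 + 21·2 + 3·4 + 28·5 + 7·2 + 40·4 = 518
Aisha: 13·4 + 37·5 + 21·1 + 3·3 + 28·1 + 7·3 + 40·5 = 516
Lena: 13·5 + 37·1 + 21·5 + 3·1 + 28·2 + 7·5 + 40·2 = 381
Rahul has the highest Borda score (533).

Rahul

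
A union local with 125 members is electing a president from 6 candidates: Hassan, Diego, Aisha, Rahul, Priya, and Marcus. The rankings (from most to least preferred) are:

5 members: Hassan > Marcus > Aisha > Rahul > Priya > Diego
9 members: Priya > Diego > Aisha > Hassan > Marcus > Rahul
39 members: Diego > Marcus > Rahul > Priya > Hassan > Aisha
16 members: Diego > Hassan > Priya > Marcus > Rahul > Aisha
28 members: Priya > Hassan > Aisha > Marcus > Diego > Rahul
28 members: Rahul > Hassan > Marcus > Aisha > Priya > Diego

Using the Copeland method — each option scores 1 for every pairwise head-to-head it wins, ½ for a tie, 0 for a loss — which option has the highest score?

Diego

Hassan: beats Aisha and Marcus; loses to Diego, Rahul, and Priya → score 2.
Diego: beats Hassan, Aisha, Rahul, and Marcus; loses to Priya → score 4.
Aisha: loses to Hassan, Diego, Rahul, Priya, and Marcus → score 0.
Rahul: beats Hassan, Aisha, and Priya; loses to Diego and Marcus → score 3.
Priya: beats Hassan, Diego, and Aisha; loses to Rahul and Marcus → score 3.
Marcus: beats Aisha, Rahul, and Priya; loses to Hassan and Diego → score 3.
Diego has the best pairwise record.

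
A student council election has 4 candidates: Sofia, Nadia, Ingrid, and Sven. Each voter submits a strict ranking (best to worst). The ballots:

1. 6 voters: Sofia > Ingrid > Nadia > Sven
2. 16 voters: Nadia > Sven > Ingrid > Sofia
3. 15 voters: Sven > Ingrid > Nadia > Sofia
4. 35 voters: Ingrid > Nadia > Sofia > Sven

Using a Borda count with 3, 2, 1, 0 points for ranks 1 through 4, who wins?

Ingrid

Sofia: 6·3 + 16·0 + 15·0 + 35·1 = 53
Nadia: 6·1 + 16·3 + 15·1 + 35·2 = 139
Ingrid: 6·2 + 16·1 + 15·2 + 35·3 = 163
Sven: 6·0 + 16·2 + 15·3 + 35·0 = 77
Ingrid has the highest Borda score (163).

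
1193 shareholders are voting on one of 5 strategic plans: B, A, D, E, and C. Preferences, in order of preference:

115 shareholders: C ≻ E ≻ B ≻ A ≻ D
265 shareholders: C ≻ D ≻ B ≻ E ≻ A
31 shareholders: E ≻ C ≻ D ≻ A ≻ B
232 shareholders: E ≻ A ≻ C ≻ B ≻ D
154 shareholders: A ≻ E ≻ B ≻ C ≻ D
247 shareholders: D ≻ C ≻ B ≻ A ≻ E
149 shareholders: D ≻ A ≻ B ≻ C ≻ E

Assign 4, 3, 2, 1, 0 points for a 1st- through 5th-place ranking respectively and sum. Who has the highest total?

B: 115·2 + 265·2 + 31·0 + 232·1 + 154·2 + 247·2 + 149·2 = 2092
A: 115·1 + 265·0 + 31·1 + 232·3 + 154·4 + 247·1 + 149·3 = 2152
D: 115·0 + 265·3 + 31·2 + 232·0 + 154·0 + 247·4 + 149·4 = 2441
E: 115·3 + 265·1 + 31·4 + 232·4 + 154·3 + 247·0 + 149·0 = 2124
C: 115·4 + 265·4 + 31·3 + 232·2 + 154·1 + 247·3 + 149·1 = 3121
C has the highest Borda score (3121).

C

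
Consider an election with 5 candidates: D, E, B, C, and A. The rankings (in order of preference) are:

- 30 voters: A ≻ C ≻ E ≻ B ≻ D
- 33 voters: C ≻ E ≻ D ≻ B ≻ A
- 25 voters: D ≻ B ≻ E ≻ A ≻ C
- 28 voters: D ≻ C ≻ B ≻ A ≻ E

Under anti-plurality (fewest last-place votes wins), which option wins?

B

Last-place votes: D 30, E 28, B 0, C 25, A 33.
B is ranked last by the fewest voters, so B wins.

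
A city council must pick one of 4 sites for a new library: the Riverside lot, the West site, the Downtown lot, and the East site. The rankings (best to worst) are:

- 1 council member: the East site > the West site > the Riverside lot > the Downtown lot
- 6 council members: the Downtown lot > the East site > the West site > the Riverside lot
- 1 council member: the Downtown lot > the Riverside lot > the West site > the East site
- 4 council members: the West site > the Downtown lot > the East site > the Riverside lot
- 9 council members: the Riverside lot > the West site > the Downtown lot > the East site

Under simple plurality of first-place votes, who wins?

First-place votes: the Riverside lot 9, the West site 4, the Downtown lot 7, the East site 1.
the Riverside lot has the most first-place votes.

the Riverside lot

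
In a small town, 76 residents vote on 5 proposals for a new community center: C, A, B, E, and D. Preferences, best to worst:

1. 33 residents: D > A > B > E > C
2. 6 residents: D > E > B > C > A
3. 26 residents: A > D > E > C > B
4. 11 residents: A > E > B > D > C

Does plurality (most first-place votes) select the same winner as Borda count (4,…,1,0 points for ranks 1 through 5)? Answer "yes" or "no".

no

Plurality — first-place votes: C 0, A 37, B 0, E 0, D 39. Winner: D.
Borda — scores: C 32, A 247, B 100, E 136, D 245. Winner: A.
The two methods disagree.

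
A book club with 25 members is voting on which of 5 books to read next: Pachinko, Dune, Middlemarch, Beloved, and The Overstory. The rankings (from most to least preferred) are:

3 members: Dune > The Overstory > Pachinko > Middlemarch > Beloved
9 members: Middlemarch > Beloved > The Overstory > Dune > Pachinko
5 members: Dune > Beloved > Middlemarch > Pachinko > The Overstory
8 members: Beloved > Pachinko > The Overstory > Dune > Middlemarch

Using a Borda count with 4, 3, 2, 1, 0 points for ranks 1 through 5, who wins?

Pachinko: 3·2 + 9·0 + 5·1 + 8·3 = 35
Dune: 3·4 + 9·1 + 5·4 + 8·1 = 49
Middlemarch: 3·1 + 9·4 + 5·2 + 8·0 = 49
Beloved: 3·0 + 9·3 + 5·3 + 8·4 = 74
The Overstory: 3·3 + 9·2 + 5·0 + 8·2 = 43
Beloved has the highest Borda score (74).

Beloved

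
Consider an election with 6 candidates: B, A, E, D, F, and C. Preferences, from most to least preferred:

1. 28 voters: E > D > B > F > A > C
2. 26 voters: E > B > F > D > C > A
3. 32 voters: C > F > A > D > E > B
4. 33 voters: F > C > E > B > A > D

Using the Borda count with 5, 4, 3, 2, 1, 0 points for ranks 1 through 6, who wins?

F

B: 28·3 + 26·4 + 32·0 + 33·2 = 254
A: 28·1 + 26·0 + 32·3 + 33·1 = 157
E: 28·5 + 26·5 + 32·1 + 33·3 = 401
D: 28·4 + 26·2 + 32·2 + 33·0 = 228
F: 28·2 + 26·3 + 32·4 + 33·5 = 427
C: 28·0 + 26·1 + 32·5 + 33·4 = 318
F has the highest Borda score (427).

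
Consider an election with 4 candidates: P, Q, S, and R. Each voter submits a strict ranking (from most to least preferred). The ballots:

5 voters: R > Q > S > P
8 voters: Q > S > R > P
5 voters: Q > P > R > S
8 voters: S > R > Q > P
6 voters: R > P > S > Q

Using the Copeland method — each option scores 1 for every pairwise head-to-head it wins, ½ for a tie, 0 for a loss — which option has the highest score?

P: loses to Q, S, and R → score 0.
Q: beats P and S; loses to R → score 2.
S: beats P; ties R; loses to Q → score 1.5.
R: beats P and Q; ties S → score 2.5.
R has the best pairwise record.

R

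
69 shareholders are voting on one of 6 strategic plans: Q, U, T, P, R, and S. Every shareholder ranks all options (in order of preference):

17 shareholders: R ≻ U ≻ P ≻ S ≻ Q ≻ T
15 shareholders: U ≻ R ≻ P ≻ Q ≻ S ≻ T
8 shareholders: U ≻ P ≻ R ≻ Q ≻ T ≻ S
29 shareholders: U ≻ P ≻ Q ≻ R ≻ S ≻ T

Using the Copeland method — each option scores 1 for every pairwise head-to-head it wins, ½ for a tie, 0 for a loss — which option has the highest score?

U

Q: beats T and S; loses to U, P, and R → score 2.
U: beats Q, T, P, R, and S → score 5.
T: loses to Q, U, P, R, and S → score 0.
P: beats Q, T, R, and S; loses to U → score 4.
R: beats Q, T, and S; loses to U and P → score 3.
S: beats T; loses to Q, U, P, and R → score 1.
U has the best pairwise record.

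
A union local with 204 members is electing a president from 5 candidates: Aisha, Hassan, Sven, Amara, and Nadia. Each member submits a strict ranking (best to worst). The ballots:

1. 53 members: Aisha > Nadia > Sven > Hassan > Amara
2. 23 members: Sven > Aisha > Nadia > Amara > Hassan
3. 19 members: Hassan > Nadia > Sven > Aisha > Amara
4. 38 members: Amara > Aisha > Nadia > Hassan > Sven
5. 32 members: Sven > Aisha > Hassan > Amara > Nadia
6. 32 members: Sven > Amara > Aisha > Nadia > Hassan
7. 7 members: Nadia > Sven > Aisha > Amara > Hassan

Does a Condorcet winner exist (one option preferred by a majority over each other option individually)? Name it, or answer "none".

Checking pairwise contests:
Sven beats Aisha 113–91.
Aisha beats Hassan 185–19.
Nadia beats Sven 117–87.
Aisha beats Amara 134–70.
Aisha beats Nadia 178–26.
Every option loses at least one head-to-head, so there is no Condorcet winner.

none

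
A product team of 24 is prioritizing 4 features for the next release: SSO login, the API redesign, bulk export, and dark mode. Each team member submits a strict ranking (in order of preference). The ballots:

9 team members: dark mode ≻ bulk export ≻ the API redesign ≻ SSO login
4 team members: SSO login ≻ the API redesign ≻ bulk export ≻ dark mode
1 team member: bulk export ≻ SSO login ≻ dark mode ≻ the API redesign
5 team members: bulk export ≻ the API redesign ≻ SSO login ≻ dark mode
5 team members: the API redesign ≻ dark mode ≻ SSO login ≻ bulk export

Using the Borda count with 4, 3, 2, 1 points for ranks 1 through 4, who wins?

SSO login: 9·1 + 4·4 + 1·3 + 5·2 + 5·2 = 48
the API redesign: 9·2 + 4·3 + 1·1 + 5·3 + 5·4 = 66
bulk export: 9·3 + 4·2 + 1·4 + 5·4 + 5·1 = 64
dark mode: 9·4 + 4·1 + 1·2 + 5·1 + 5·3 = 62
the API redesign has the highest Borda score (66).

the API redesign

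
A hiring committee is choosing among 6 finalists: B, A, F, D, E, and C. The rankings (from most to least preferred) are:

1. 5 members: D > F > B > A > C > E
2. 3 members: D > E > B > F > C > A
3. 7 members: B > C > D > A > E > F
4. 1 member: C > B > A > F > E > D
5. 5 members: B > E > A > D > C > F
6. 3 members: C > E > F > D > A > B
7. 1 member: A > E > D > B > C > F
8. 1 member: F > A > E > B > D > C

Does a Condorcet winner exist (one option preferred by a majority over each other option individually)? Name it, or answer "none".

B vs A: 21–5 for B.
B vs F: 17–9 for B.
B vs D: 14–12 for B.
B vs E: 18–8 for B.
B vs C: 22–4 for B.
B beats every other option head-to-head.

B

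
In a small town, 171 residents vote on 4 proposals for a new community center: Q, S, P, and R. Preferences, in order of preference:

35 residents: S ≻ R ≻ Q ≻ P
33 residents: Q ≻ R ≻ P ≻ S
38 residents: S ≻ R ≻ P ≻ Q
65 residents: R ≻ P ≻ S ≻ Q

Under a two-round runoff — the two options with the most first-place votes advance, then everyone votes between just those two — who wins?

R

Round 1 first-place votes: Q 33, S 73, P 0, R 65.
S and R advance.
Runoff: S is preferred to R by 73 voters; R by 98.
R wins the runoff.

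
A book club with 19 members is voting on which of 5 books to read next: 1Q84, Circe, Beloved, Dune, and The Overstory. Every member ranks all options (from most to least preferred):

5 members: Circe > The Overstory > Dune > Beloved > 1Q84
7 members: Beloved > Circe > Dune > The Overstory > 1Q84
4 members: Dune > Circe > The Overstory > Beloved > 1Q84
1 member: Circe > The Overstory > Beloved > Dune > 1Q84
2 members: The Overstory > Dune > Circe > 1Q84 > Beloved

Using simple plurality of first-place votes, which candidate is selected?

First-place votes: 1Q84 0, Circe 6, Beloved 7, Dune 4, The Overstory 2.
Beloved has the most first-place votes.

Beloved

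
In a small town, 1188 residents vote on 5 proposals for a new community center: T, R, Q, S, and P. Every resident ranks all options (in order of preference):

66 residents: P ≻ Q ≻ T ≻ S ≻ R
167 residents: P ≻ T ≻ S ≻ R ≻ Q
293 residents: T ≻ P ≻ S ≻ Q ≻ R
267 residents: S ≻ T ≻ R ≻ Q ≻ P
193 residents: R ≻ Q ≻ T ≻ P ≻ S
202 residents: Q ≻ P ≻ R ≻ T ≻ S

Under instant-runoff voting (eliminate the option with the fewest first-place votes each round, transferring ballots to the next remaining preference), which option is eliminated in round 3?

S

Round 1: T 293, R 193, Q 202, S 267, P 233. Eliminate R.
Round 2: T 293, Q 395, S 267, P 233. Eliminate P.
Round 3: T 460, Q 461, S 267. Eliminate S.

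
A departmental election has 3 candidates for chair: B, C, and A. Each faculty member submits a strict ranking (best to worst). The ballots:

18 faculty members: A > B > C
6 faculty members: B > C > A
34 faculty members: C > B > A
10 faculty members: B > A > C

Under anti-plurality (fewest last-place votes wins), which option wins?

B

Last-place votes: B 0, C 28, A 40.
B is ranked last by the fewest voters, so B wins.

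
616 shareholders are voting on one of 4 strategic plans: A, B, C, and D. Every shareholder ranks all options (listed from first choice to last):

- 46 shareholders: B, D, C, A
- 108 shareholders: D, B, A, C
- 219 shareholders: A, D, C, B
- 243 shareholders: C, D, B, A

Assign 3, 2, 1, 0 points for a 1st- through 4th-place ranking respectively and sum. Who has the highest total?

A: 46·0 + 108·1 + 219·3 + 243·0 = 765
B: 46·3 + 108·2 + 219·0 + 243·1 = 597
C: 46·1 + 108·0 + 219·1 + 243·3 = 994
D: 46·2 + 108·3 + 219·2 + 243·2 = 1340
D has the highest Borda score (1340).

D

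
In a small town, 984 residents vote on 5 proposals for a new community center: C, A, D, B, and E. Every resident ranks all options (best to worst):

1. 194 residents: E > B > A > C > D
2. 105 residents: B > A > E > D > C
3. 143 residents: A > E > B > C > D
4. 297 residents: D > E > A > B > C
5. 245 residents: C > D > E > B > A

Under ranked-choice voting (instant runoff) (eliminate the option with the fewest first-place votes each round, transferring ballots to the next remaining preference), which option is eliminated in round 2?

Round 1: C 245, A 143, D 297, B 105, E 194. Eliminate B.
Round 2: C 245, A 248, D 297, E 194. Eliminate E.

E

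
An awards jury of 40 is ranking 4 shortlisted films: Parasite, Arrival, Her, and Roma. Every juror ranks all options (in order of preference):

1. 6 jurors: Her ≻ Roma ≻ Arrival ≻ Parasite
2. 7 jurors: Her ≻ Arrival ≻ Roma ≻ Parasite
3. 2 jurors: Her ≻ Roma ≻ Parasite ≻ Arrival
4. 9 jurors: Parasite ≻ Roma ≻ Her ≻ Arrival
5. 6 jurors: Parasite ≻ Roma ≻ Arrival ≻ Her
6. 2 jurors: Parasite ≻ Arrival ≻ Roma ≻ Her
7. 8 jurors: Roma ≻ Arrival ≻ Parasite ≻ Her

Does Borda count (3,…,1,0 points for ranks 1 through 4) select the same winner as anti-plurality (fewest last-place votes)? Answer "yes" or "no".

Borda — scores: Parasite 61, Arrival 46, Her 54, Roma 79. Winner: Roma.
Anti-plurality — last-place votes: Parasite 13, Arrival 11, Her 16, Roma 0. Winner: Roma.
The two methods agree.

yes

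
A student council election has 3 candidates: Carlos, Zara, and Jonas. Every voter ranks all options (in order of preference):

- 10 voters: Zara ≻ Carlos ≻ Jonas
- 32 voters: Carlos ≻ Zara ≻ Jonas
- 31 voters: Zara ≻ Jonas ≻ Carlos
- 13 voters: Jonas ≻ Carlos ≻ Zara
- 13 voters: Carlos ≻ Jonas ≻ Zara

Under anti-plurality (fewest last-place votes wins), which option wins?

Last-place votes: Carlos 31, Zara 26, Jonas 42.
Zara is ranked last by the fewest voters, so Zara wins.

Zara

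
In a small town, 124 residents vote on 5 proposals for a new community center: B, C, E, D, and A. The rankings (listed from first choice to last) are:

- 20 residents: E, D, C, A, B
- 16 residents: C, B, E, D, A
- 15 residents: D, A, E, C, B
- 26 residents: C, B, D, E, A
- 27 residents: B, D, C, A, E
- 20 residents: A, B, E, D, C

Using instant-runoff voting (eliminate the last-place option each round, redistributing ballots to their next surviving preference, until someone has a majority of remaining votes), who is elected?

C

Round 1: B 27, C 42, E 20, D 15, A 20. Eliminate D.
Round 2: B 27, C 42, E 20, A 35. Eliminate E.
Round 3: B 27, C 62, A 35. Eliminate B.
Round 4: C 89, A 35. C has a majority.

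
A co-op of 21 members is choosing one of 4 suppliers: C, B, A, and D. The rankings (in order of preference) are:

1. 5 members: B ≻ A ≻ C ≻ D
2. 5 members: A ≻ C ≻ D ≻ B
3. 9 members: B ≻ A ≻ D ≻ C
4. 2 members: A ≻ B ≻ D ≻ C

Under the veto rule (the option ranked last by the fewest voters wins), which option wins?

Last-place votes: C 11, B 5, A 0, D 5.
A is ranked last by the fewest voters, so A wins.

A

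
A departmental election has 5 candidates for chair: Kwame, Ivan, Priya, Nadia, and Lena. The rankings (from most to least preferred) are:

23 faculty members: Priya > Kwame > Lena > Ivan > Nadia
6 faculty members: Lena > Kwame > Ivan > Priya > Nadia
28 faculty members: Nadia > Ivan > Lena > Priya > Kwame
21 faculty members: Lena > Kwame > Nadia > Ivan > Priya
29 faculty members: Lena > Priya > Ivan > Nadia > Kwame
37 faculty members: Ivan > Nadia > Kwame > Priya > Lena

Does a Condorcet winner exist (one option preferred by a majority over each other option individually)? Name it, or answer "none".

Lena vs Kwame: 84–60 for Lena.
Lena vs Ivan: 79–65 for Lena.
Lena vs Priya: 84–60 for Lena.
Lena vs Nadia: 79–65 for Lena.
Lena beats every other option head-to-head.

Lena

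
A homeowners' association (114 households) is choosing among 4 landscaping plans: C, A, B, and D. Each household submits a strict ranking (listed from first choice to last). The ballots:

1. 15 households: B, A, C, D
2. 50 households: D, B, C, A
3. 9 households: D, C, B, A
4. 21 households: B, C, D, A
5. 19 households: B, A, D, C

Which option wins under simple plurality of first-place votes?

D

First-place votes: C 0, A 0, B 55, D 59.
D has the most first-place votes.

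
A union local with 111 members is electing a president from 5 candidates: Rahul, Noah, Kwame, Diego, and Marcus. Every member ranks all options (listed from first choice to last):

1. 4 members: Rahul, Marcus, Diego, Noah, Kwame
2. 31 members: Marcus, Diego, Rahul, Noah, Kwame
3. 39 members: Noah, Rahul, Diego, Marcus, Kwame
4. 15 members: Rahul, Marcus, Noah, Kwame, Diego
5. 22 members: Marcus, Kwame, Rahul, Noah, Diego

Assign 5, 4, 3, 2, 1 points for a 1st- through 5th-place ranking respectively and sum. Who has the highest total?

Rahul: 4·5 + 31·3 + 39·4 + 15·5 + 22·3 = 410
Noah: 4·2 + 31·2 + 39·5 + 15·3 + 22·2 = 354
Kwame: 4·1 + 31·1 + 39·1 + 15·2 + 22·4 = 192
Diego: 4·3 + 31·4 + 39·3 + 15·1 + 22·1 = 290
Marcus: 4·4 + 31·5 + 39·2 + 15·4 + 22·5 = 419
Marcus has the highest Borda score (419).

Marcus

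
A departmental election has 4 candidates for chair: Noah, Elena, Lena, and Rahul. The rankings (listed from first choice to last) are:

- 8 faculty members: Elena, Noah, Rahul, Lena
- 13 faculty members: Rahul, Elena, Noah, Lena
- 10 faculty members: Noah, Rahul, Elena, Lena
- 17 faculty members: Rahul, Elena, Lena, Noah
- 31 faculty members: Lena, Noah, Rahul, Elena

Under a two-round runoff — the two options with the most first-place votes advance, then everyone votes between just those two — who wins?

Round 1 first-place votes: Noah 10, Elena 8, Lena 31, Rahul 30.
Lena and Rahul advance.
Runoff: Lena is preferred to Rahul by 31 voters; Rahul by 48.
Rahul wins the runoff.

Rahul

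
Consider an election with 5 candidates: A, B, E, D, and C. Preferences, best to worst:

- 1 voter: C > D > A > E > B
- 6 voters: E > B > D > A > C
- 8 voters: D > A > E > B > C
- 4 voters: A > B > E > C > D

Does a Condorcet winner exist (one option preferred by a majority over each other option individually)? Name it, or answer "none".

none

Checking pairwise contests:
D beats A 15–4.
A beats B 13–6.
A beats E 13–6.
B beats D 10–9.
A beats C 18–1.
Every option loses at least one head-to-head, so there is no Condorcet winner.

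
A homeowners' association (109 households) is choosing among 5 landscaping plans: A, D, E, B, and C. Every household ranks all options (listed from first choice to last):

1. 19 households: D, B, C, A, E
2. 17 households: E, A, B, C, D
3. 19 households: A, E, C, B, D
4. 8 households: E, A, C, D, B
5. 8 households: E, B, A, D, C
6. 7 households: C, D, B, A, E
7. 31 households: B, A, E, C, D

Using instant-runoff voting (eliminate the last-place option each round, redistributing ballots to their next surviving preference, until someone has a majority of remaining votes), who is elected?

Round 1: A 19, D 19, E 33, B 31, C 7. Eliminate C.
Round 2: A 19, D 26, E 33, B 31. Eliminate A.
Round 3: D 26, E 52, B 31. Eliminate D.
Round 4: E 52, B 57. B has a majority.

B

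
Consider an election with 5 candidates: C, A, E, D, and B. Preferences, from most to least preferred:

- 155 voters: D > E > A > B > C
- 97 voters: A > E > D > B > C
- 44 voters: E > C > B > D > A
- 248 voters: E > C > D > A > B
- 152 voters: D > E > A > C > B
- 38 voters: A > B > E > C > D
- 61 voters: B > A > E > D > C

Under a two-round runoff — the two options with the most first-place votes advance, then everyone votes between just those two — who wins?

Round 1 first-place votes: C 0, A 135, E 292, D 307, B 61.
D and E advance.
Runoff: D is preferred to E by 307 voters; E by 488.
E wins the runoff.

E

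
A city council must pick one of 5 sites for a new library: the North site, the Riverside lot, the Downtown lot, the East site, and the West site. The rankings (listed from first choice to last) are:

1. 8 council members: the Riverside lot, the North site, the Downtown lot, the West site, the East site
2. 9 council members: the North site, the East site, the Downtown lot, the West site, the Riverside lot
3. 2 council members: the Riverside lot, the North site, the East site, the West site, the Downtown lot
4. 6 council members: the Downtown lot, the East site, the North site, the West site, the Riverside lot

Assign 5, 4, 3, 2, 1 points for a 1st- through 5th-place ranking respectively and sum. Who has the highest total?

the North site

the North site: 8·4 + 9·5 + 2·4 + 6·3 = 103
the Riverside lot: 8·5 + 9·1 + 2·5 + 6·1 = 65
the Downtown lot: 8·3 + 9·3 + 2·1 + 6·5 = 83
the East site: 8·1 + 9·4 + 2·3 + 6·4 = 74
the West site: 8·2 + 9·2 + 2·2 + 6·2 = 50
the North site has the highest Borda score (103).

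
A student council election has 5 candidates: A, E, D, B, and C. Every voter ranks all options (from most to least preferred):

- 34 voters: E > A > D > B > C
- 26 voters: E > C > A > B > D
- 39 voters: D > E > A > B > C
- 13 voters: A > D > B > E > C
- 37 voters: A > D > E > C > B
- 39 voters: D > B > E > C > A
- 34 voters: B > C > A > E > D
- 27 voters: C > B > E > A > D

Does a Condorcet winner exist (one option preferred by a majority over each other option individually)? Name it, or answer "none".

none

Checking pairwise contests:
E beats A 165–84.
D beats E 128–121.
A beats D 171–78.
A beats B 149–100.
E beats C 188–61.
Every option loses at least one head-to-head, so there is no Condorcet winner.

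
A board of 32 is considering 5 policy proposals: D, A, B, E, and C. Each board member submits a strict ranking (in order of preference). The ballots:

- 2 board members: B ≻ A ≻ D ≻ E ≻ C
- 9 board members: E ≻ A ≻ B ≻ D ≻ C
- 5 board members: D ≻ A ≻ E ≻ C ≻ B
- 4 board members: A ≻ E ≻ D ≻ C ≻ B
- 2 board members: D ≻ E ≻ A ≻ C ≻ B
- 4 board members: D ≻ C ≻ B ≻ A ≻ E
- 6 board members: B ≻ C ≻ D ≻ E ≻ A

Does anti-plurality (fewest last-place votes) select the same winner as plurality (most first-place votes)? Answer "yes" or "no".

Anti-plurality — last-place votes: D 0, A 6, B 11, E 4, C 11. Winner: D.
Plurality — first-place votes: D 11, A 4, B 8, E 9, C 0. Winner: D.
The two methods agree.

yes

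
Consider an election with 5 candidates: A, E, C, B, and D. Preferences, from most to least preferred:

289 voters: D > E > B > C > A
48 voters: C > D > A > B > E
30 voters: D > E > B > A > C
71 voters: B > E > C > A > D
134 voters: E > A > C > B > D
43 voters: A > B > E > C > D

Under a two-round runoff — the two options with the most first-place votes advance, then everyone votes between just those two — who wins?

D

Round 1 first-place votes: A 43, E 134, C 48, B 71, D 319.
D and E advance.
Runoff: D is preferred to E by 367 voters; E by 248.
D wins the runoff.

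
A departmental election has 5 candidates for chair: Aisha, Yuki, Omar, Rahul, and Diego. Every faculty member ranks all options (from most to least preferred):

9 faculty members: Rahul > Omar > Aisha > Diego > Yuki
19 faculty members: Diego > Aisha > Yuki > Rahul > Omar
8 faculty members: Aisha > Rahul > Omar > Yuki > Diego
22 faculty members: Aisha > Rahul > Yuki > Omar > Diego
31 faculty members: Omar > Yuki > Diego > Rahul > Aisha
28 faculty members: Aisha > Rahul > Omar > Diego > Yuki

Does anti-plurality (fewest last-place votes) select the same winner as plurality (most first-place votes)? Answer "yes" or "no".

no

Anti-plurality — last-place votes: Aisha 31, Yuki 37, Omar 19, Rahul 0, Diego 30. Winner: Rahul.
Plurality — first-place votes: Aisha 58, Yuki 0, Omar 31, Rahul 9, Diego 19. Winner: Aisha.
The two methods disagree.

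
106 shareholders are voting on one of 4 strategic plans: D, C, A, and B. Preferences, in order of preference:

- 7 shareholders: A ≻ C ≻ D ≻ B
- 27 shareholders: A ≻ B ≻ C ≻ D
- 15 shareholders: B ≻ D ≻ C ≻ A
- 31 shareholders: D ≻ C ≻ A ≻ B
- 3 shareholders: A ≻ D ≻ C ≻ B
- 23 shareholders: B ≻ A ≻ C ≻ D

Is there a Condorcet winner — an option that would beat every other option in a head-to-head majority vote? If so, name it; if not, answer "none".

A

A vs D: 60–46 for A.
A vs C: 60–46 for A.
A vs B: 68–38 for A.
A beats every other option head-to-head.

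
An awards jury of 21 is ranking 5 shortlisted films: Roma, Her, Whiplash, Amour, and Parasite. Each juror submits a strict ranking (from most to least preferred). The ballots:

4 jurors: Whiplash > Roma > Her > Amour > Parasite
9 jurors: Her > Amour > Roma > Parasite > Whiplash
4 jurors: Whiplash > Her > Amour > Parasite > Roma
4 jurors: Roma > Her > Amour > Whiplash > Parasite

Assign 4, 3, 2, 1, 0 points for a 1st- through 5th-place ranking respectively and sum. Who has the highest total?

Her

Roma: 4·3 + 9·2 + 4·0 + 4·4 = 46
Her: 4·2 + 9·4 + 4·3 + 4·3 = 68
Whiplash: 4·4 + 9·0 + 4·4 + 4·1 = 36
Amour: 4·1 + 9·3 + 4·2 + 4·2 = 47
Parasite: 4·0 + 9·1 + 4·1 + 4·0 = 13
Her has the highest Borda score (68).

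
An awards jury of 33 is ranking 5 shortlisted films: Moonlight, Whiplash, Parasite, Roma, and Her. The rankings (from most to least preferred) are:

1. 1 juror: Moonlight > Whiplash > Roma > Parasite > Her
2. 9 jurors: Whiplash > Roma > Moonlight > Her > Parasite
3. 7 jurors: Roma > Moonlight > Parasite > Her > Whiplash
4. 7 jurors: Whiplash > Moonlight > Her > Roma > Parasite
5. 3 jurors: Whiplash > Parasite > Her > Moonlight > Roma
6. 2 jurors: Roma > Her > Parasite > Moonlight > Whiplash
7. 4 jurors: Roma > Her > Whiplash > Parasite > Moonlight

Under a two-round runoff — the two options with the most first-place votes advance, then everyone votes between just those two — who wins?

Whiplash

Round 1 first-place votes: Moonlight 1, Whiplash 19, Parasite 0, Roma 13, Her 0.
Whiplash and Roma advance.
Runoff: Whiplash is preferred to Roma by 20 voters; Roma by 13.
Whiplash wins the runoff.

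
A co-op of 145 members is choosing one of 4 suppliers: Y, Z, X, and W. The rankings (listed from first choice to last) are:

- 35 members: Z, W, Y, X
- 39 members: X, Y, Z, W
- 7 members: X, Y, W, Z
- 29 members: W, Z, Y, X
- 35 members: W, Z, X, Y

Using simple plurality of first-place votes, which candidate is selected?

W

First-place votes: Y 0, Z 35, X 46, W 64.
W has the most first-place votes.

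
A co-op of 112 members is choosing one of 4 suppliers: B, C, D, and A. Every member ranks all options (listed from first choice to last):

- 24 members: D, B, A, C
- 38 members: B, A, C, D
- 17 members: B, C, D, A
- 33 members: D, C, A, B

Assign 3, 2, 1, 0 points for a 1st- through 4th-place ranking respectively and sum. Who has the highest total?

B: 24·2 + 38·3 + 17·3 + 33·0 = 213
C: 24·0 + 38·1 + 17·2 + 33·2 = 138
D: 24·3 + 38·0 + 17·1 + 33·3 = 188
A: 24·1 + 38·2 + 17·0 + 33·1 = 133
B has the highest Borda score (213).

B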